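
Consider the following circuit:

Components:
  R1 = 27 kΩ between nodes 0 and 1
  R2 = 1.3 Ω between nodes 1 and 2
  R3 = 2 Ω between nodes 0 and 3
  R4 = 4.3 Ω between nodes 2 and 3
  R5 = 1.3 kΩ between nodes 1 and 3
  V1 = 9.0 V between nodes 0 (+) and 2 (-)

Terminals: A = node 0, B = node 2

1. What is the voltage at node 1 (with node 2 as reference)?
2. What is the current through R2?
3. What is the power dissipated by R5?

Nodal analysis, taking node 2 as the 0 V reference.
Source V1 fixes V_0 = 9 V.
KCL at each unknown node (sum of currents leaving = 0; resistances in Ω):
  Node 1: (V_1 - 9)/27000 + (V_1 - 0)/1.3 + (V_1 - V_3)/1300 = 0
  Node 3: (V_3 - 9)/2 + (V_3 - 0)/4.3 + (V_3 - V_1)/1300 = 0
Collecting terms (coefficients in siemens):
  0.77·V_1 - 0.0007692·V_3 = 0.0003333
  0.7333·V_3 - 0.0007692·V_1 = 4.5
Determinant D = (0.77)(0.7333) - (-0.0007692)(-0.0007692) = 0.5647
V_1 = [(0.0003333)(0.7333) - (-0.0007692)(4.5)]/D = 0.006563 V
V_3 = [(0.77)(4.5) - (0.0003333)(-0.0007692)]/D = 6.136 V
Part 1:
  Read off the nodal solution: V_1 = 0.006563 V
Part 2:
  I_R2 = (V_1 - V_2)/R2 = (0.006563 - 0)/1.3 = 0.005048 A
  Magnitude: I_R2 = 0.005048 A
Part 3:
  I_R5 = (V_1 - V_3)/R5 = (0.006563 - 6.136)/1300 = -0.004715 A
  P_R5 = I_R5² × R5 = (-0.004715)² × 1300 = 0.0289 W

Final answers:
1. V_1 = 0.006563 V
2. I_R2 = 0.005048 A
3. P_R5 = 0.0289 W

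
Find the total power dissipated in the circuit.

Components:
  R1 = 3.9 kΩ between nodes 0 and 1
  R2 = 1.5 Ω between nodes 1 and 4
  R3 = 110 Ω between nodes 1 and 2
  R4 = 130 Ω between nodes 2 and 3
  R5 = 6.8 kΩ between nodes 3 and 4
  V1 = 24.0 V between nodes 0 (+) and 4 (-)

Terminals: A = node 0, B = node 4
Nodal analysis, taking node 4 as the 0 V reference.
Source V1 fixes V_0 = 24 V.
KCL at each unknown node (sum of currents leaving = 0; resistances in Ω):
  Node 1: (V_1 - 24)/3900 + (V_1 - 0)/1.5 + (V_1 - V_2)/110 = 0
  Node 2: (V_2 - V_1)/110 + (V_2 - V_3)/130 = 0
  Node 3: (V_3 - V_2)/130 + (V_3 - 0)/6800 = 0
Collecting terms (coefficients in siemens):
  0.676·V_1 - 0.009091·V_2 = 0.006154
  0.01678·V_2 - 0.009091·V_1 - 0.007692·V_3 = 0
  0.007839·V_3 - 0.007692·V_2 = 0
Solving these 3 simultaneous equations (Gaussian elimination) gives:
  V_1 = 0.009225 V, V_2 = 0.009081 V, V_3 = 0.008911 V
Power in each resistor, P = (ΔV)²/R:
  P_R1 = (24 - 0.009225)²/3900 = 0.1476 W
  P_R2 = (0.009225 - 0)²/1.5 = 0.00005674 W
  P_R3 = (0.009225 - 0.009081)²/110 = 0.0000000001889 W
  P_R4 = (0.009081 - 0.008911)²/130 = 0.0000000002232 W
  P_R5 = (0.008911 - 0)²/6800 = 0.00000001168 W
P_total = P_R1 + P_R2 + P_R3 + P_R4 + P_R5 = 0.1476 W

Final answer: 0.1476 W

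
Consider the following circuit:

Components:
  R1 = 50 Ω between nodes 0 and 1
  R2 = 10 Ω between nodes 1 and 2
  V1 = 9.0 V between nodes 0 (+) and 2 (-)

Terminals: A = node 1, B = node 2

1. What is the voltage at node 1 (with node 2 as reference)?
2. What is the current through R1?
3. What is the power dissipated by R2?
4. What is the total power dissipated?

Nodal analysis, taking node 2 as the 0 V reference.
Source V1 fixes V_0 = 9 V.
KCL at each unknown node (sum of currents leaving = 0; resistances in Ω):
  Node 1: (V_1 - 9)/50 + (V_1 - 0)/10 = 0
Collecting terms: 0.12 × V_1 = 0.18  =>  V_1 = 1.5 V
Part 1:
  Read off the nodal solution: V_1 = 1.5 V
Part 2:
  I_R1 = (V_0 - V_1)/R1 = (9 - 1.5)/50 = 0.15 A
  Magnitude: I_R1 = 0.15 A
Part 3:
  I_R2 = (V_1 - V_2)/R2 = (1.5 - 0)/10 = 0.15 A
  P_R2 = I_R2² × R2 = (0.15)² × 10 = 0.225 W
Part 4:
  Power in each resistor, P = (ΔV)²/R:
    P_R1 = (9 - 1.5)²/50 = 1.125 W
    P_R2 = (1.5 - 0)²/10 = 0.225 W
  P_total = P_R1 + P_R2 = 1.35 W

Final answers:
1. V_1 = 1.5 V
2. I_R1 = 0.15 A
3. P_R2 = 0.225 W
4. P_total = 1.35 W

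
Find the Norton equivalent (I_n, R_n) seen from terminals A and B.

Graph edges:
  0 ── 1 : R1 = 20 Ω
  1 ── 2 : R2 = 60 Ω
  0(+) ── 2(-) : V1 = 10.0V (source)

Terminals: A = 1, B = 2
Find the Thévenin equivalent first; then I_n = V_th/R_th and R_n = R_th.
Step 1 — V_th is the open-circuit voltage V_A - V_B (nothing connected across the terminals).
Nodal analysis, taking node 2 as the 0 V reference.
Source V1 fixes V_0 = 10 V.
KCL at each unknown node (sum of currents leaving = 0; resistances in Ω):
  Node 1: (V_1 - 10)/20 + (V_1 - 0)/60 = 0
Collecting terms: 0.06667 × V_1 = 0.5  =>  V_1 = 7.5 V
V_th = V_1 - V_2 = 7.5 - 0 = 7.5 V
Step 2 — R_th: zero the source — replace V1 by a short circuit (node 2 merges into node 0) — and find the resistance seen between A (node 1) and B (node 0).
Reduce the network between node 1 (A) and node 0 (B) by series/parallel combination:
  Rp1 = R1 ‖ R2 (parallel, both between nodes 0 and 1) = 1/(1/20 + 1/60) = 15 Ω
R_th = 15 Ω
I_n = V_th/R_th = 7.5/15 = 0.5 A, and R_n = R_th = 15 Ω

Final answer: I_n = 0.5 A, R_n = 15 Ω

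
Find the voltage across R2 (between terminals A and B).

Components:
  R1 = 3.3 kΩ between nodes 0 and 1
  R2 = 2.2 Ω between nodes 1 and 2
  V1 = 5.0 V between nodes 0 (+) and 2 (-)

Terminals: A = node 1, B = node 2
R1 and R2 are in series across V1 (node 0 → node 1 → node 2), and the output A–B is taken across R2, so this is a voltage divider.
Series current: I = V1/(R1 + R2) = 5/(3300 + 2.2) = 5/3302 = 0.001514 A
V_R2 = I × R2 = V1 × R2/(R1 + R2) = 5 × 2.2/3302 = 0.003331 V

Final answer: 0.003331 V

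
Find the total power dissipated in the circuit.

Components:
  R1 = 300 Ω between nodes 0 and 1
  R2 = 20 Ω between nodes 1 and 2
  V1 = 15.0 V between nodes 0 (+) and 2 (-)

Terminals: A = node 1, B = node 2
Nodal analysis, taking node 2 as the 0 V reference.
Source V1 fixes V_0 = 15 V.
KCL at each unknown node (sum of currents leaving = 0; resistances in Ω):
  Node 1: (V_1 - 15)/300 + (V_1 - 0)/20 = 0
Collecting terms: 0.05333 × V_1 = 0.05  =>  V_1 = 0.9375 V
Power in each resistor, P = (ΔV)²/R:
  P_R1 = (15 - 0.9375)²/300 = 0.6592 W
  P_R2 = (0.9375 - 0)²/20 = 0.04395 W
P_total = P_R1 + P_R2 = 0.7031 W

Final answer: 0.7031 W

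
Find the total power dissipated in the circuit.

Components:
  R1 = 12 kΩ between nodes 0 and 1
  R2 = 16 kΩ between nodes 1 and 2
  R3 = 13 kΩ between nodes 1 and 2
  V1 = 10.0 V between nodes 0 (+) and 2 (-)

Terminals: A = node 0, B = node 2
Nodal analysis, taking node 2 as the 0 V reference.
Source V1 fixes V_0 = 10 V.
KCL at each unknown node (sum of currents leaving = 0; resistances in Ω):
  Node 1: (V_1 - 10)/12000 + (V_1 - 0)/16000 + (V_1 - 0)/13000 = 0
Collecting terms: 0.0002228 × V_1 = 0.0008333  =>  V_1 = 3.741 V
Power in each resistor, P = (ΔV)²/R:
  P_R1 = (10 - 3.741)²/12000 = 0.003265 W
  P_R2 = (3.741 - 0)²/16000 = 0.0008747 W
  P_R3 = (3.741 - 0)²/13000 = 0.001077 W
P_total = P_R1 + P_R2 + P_R3 = 0.005216 W

Final answer: 0.005216 W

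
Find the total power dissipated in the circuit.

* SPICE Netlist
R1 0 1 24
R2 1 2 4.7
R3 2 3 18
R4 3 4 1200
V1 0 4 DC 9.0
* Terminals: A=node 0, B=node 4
Nodal analysis, taking node 4 as the 0 V reference.
Source V1 fixes V_0 = 9 V.
KCL at each unknown node (sum of currents leaving = 0; resistances in Ω):
  Node 1: (V_1 - 9)/24 + (V_1 - V_2)/4.7 = 0
  Node 2: (V_2 - V_1)/4.7 + (V_2 - V_3)/18 = 0
  Node 3: (V_3 - V_2)/18 + (V_3 - 0)/1200 = 0
Collecting terms (coefficients in siemens):
  0.2544·V_1 - 0.2128·V_2 = 0.375
  0.2683·V_2 - 0.2128·V_1 - 0.05556·V_3 = 0
  0.05639·V_3 - 0.05556·V_2 = 0
Solving these 3 simultaneous equations (Gaussian elimination) gives:
  V_1 = 8.827 V, V_2 = 8.793 V, V_3 = 8.663 V
Power in each resistor, P = (ΔV)²/R:
  P_R1 = (9 - 8.827)²/24 = 0.001251 W
  P_R2 = (8.827 - 8.793)²/4.7 = 0.0002449 W
  P_R3 = (8.793 - 8.663)²/18 = 0.0009381 W
  P_R4 = (8.663 - 0)²/1200 = 0.06254 W
P_total = P_R1 + P_R2 + P_R3 + P_R4 = 0.06497 W

Final answer: 0.06497 W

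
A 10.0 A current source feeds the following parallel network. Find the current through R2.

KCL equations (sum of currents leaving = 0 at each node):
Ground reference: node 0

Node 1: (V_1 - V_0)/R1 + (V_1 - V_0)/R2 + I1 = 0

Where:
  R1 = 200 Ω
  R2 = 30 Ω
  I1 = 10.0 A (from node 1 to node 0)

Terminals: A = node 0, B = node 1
All resistors sit directly between nodes 0 and 1, so they are in parallel and share one voltage V; the full source current 10 A splits among them.
1/R_par = 1/200 + 1/30 = 0.03833 S  =>  R_par = 26.09 Ω
V = I × R_par = 10 × 26.09 = 260.9 V
I_R2 = V/R2 = 260.9/30 = 8.696 A

Final answer: 8.696 A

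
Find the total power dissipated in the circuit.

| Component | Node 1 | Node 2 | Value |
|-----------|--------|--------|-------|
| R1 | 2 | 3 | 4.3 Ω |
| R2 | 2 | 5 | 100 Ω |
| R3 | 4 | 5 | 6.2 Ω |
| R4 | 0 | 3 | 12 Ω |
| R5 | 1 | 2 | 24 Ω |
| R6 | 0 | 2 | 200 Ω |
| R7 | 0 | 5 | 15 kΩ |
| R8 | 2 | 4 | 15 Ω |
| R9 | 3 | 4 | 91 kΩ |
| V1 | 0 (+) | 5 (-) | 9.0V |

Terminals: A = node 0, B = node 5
Nodal analysis, taking node 5 as the 0 V reference.
Source V1 fixes V_0 = 9 V.
KCL at each unknown node (sum of currents leaving = 0; resistances in Ω):
  Node 1: (V_1 - V_2)/24 = 0
  Node 2: (V_2 - V_3)/4.3 + (V_2 - 0)/100 + (V_2 - V_1)/24 + (V_2 - 9)/200 + (V_2 - V_4)/15 = 0
  Node 3: (V_3 - V_2)/4.3 + (V_3 - 9)/12 + (V_3 - V_4)/91000 = 0
  Node 4: (V_4 - 0)/6.2 + (V_4 - V_2)/15 + (V_4 - V_3)/91000 = 0
Collecting terms (coefficients in siemens):
  0.04167·V_1 - 0.04167·V_2 = 0
  0.3559·V_2 - 0.04167·V_1 - 0.2326·V_3 - 0.06667·V_4 = 0.045
  0.3159·V_3 - 0.2326·V_2 - 0.00001099·V_4 = 0.75
  0.228·V_4 - 0.06667·V_2 - 0.00001099·V_3 = 0
Solving these 4 simultaneous equations (Gaussian elimination) gives:
  V_1 = 4.834 V, V_2 = 4.834 V, V_3 = 5.933 V, V_4 = 1.414 V
Power in each resistor, P = (ΔV)²/R:
  P_R1 = (4.834 - 5.933)²/4.3 = 0.2808 W
  P_R2 = (4.834 - 0)²/100 = 0.2337 W
  P_R3 = (1.414 - 0)²/6.2 = 0.3225 W
  P_R4 = (9 - 5.933)²/12 = 0.7839 W
  P_R5 = (4.834 - 4.834)²/24 = 0 W
  P_R6 = (9 - 4.834)²/200 = 0.08677 W
  P_R7 = (9 - 0)²/15000 = 0.0054 W
  P_R8 = (4.834 - 1.414)²/15 = 0.7799 W
  P_R9 = (5.933 - 1.414)²/91000 = 0.0002244 W
P_total = P_R1 + P_R2 + P_R3 + P_R4 + P_R5 + P_R6 + P_R7 + P_R8 + P_R9 = 2.493 W

Final answer: 2.493 W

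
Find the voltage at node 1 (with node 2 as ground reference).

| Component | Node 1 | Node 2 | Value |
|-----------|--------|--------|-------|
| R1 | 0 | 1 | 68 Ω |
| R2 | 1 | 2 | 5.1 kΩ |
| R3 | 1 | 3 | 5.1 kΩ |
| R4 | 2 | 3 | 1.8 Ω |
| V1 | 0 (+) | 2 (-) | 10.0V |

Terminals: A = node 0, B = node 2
Nodal analysis, taking node 2 as the 0 V reference.
Source V1 fixes V_0 = 10 V.
KCL at each unknown node (sum of currents leaving = 0; resistances in Ω):
  Node 1: (V_1 - 10)/68 + (V_1 - 0)/5100 + (V_1 - V_3)/5100 = 0
  Node 3: (V_3 - V_1)/5100 + (V_3 - 0)/1.8 = 0
Collecting terms (coefficients in siemens):
  0.0151·V_1 - 0.0001961·V_3 = 0.1471
  0.5558·V_3 - 0.0001961·V_1 = 0
Determinant D = (0.0151)(0.5558) - (-0.0001961)(-0.0001961) = 0.008391
V_1 = [(0.1471)(0.5558) - (-0.0001961)(0)]/D = 9.74 V
V_3 = [(0.0151)(0) - (0.1471)(-0.0001961)]/D = 0.003437 V
The requested potential is V_1 = 9.74 V.

Final answer: V_1 = 9.74 V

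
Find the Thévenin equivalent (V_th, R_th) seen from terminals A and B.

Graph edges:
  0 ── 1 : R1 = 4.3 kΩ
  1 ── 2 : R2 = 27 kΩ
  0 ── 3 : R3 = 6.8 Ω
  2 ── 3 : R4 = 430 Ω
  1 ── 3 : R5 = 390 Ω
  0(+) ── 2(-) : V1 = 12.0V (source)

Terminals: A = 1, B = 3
Step 1 — V_th is the open-circuit voltage V_A - V_B (nothing connected across the terminals).
Nodal analysis, taking node 2 as the 0 V reference.
Source V1 fixes V_0 = 12 V.
KCL at each unknown node (sum of currents leaving = 0; resistances in Ω):
  Node 1: (V_1 - 12)/4300 + (V_1 - 0)/27000 + (V_1 - V_3)/390 = 0
  Node 3: (V_3 - 12)/6.8 + (V_3 - 0)/430 + (V_3 - V_1)/390 = 0
Collecting terms (coefficients in siemens):
  0.002834·V_1 - 0.002564·V_3 = 0.002791
  0.1519·V_3 - 0.002564·V_1 = 1.765
Determinant D = (0.002834)(0.1519) - (-0.002564)(-0.002564) = 0.000424
V_1 = [(0.002791)(0.1519) - (-0.002564)(1.765)]/D = 11.67 V
V_3 = [(0.002834)(1.765) - (0.002791)(-0.002564)]/D = 11.81 V
V_th = V_1 - V_3 = 11.67 - 11.81 = -0.1388 V
Step 2 — R_th: zero the source — replace V1 by a short circuit (node 2 merges into node 0) — and find the resistance seen between A (node 1) and B (node 3).
Reduce the network between node 1 (A) and node 3 (B) by series/parallel combination:
  Rp1 = R1 ‖ R2 (parallel, both between nodes 0 and 1) = 1/(1/4300 + 1/27000) = 3709 Ω
  Rp2 = R3 ‖ R4 (parallel, both between nodes 0 and 3) = 1/(1/6.8 + 1/430) = 6.694 Ω
  Rs1 = Rp1 + Rp2 (series, joined only at node 0) = 3709 + 6.694 = 3716 Ω
  Rp3 = R5 ‖ Rs1 (parallel, both between nodes 1 and 3) = 1/(1/390 + 1/3716) = 353 Ω
R_th = 353 Ω

Final answer: V_th = -0.1388 V, R_th = 353 Ω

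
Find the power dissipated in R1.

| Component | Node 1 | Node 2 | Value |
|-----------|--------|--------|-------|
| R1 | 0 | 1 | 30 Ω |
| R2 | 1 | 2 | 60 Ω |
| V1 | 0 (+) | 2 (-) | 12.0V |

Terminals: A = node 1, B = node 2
Nodal analysis, taking node 2 as the 0 V reference.
Source V1 fixes V_0 = 12 V.
KCL at each unknown node (sum of currents leaving = 0; resistances in Ω):
  Node 1: (V_1 - 12)/30 + (V_1 - 0)/60 = 0
Collecting terms: 0.05 × V_1 = 0.4  =>  V_1 = 8 V
I_R1 = (V_0 - V_1)/R1 = (12 - 8)/30 = 0.1333 A
P_R1 = I_R1² × R1 = (0.1333)² × 30 = 0.5333 W

Final answer: 0.5333 W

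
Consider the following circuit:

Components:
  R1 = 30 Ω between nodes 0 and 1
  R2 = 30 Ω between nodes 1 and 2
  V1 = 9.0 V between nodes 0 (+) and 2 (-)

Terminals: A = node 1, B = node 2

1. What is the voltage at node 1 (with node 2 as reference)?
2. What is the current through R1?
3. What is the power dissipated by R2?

Nodal analysis, taking node 2 as the 0 V reference.
Source V1 fixes V_0 = 9 V.
KCL at each unknown node (sum of currents leaving = 0; resistances in Ω):
  Node 1: (V_1 - 9)/30 + (V_1 - 0)/30 = 0
Collecting terms: 0.06667 × V_1 = 0.3  =>  V_1 = 4.5 V
Part 1:
  Read off the nodal solution: V_1 = 4.5 V
Part 2:
  I_R1 = (V_0 - V_1)/R1 = (9 - 4.5)/30 = 0.15 A
  Magnitude: I_R1 = 0.15 A
Part 3:
  I_R2 = (V_1 - V_2)/R2 = (4.5 - 0)/30 = 0.15 A
  P_R2 = I_R2² × R2 = (0.15)² × 30 = 0.675 W

Final answers:
1. V_1 = 4.5 V
2. I_R1 = 0.15 A
3. P_R2 = 0.675 W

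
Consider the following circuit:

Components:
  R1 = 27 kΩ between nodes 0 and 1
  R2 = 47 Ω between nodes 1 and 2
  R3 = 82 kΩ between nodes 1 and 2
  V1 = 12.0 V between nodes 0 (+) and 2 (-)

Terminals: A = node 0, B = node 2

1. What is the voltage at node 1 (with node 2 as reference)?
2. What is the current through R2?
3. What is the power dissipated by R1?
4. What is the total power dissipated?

Nodal analysis, taking node 2 as the 0 V reference.
Source V1 fixes V_0 = 12 V.
KCL at each unknown node (sum of currents leaving = 0; resistances in Ω):
  Node 1: (V_1 - 12)/27000 + (V_1 - 0)/47 + (V_1 - 0)/82000 = 0
Collecting terms: 0.02133 × V_1 = 0.0004444  =>  V_1 = 0.02084 V
Part 1:
  Read off the nodal solution: V_1 = 0.02084 V
Part 2:
  I_R2 = (V_1 - V_2)/R2 = (0.02084 - 0)/47 = 0.0004434 A
  Magnitude: I_R2 = 0.0004434 A
Part 3:
  I_R1 = (V_0 - V_1)/R1 = (12 - 0.02084)/27000 = 0.0004437 A
  P_R1 = I_R1² × R1 = (0.0004437)² × 27000 = 0.005315 W
Part 4:
  Power in each resistor, P = (ΔV)²/R:
    P_R1 = (12 - 0.02084)²/27000 = 0.005315 W
    P_R2 = (0.02084 - 0)²/47 = 0.000009241 W
    P_R3 = (0.02084 - 0)²/82000 = 0.000000005297 W
  P_total = P_R1 + P_R2 + P_R3 = 0.005324 W

Final answers:
1. V_1 = 0.02084 V
2. I_R2 = 0.0004434 A
3. P_R1 = 0.005315 W
4. P_total = 0.005324 W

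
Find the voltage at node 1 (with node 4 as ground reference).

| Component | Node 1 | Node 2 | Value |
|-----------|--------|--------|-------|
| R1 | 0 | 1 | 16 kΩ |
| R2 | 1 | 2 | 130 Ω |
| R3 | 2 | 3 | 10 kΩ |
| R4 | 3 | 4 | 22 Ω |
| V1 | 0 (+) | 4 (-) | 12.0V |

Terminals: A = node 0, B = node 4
Nodal analysis, taking node 4 as the 0 V reference.
Source V1 fixes V_0 = 12 V.
KCL at each unknown node (sum of currents leaving = 0; resistances in Ω):
  Node 1: (V_1 - 12)/16000 + (V_1 - V_2)/130 = 0
  Node 2: (V_2 - V_1)/130 + (V_2 - V_3)/10000 = 0
  Node 3: (V_3 - V_2)/10000 + (V_3 - 0)/22 = 0
Collecting terms (coefficients in siemens):
  0.007755·V_1 - 0.007692·V_2 = 0.00075
  0.007792·V_2 - 0.007692·V_1 - 0.0001·V_3 = 0
  0.04555·V_3 - 0.0001·V_2 = 0
Solving these 3 simultaneous equations (Gaussian elimination) gives:
  V_1 = 4.658 V, V_2 = 4.599 V, V_3 = 0.01009 V
The requested potential is V_1 = 4.658 V.

Final answer: V_1 = 4.658 V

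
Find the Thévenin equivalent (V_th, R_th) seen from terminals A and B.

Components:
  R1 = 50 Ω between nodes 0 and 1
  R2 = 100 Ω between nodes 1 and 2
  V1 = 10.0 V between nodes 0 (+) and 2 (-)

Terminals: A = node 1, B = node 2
Step 1 — V_th is the open-circuit voltage V_A - V_B (nothing connected across the terminals).
Nodal analysis, taking node 2 as the 0 V reference.
Source V1 fixes V_0 = 10 V.
KCL at each unknown node (sum of currents leaving = 0; resistances in Ω):
  Node 1: (V_1 - 10)/50 + (V_1 - 0)/100 = 0
Collecting terms: 0.03 × V_1 = 0.2  =>  V_1 = 6.667 V
V_th = V_1 - V_2 = 6.667 - 0 = 6.667 V
Step 2 — R_th: zero the source — replace V1 by a short circuit (node 2 merges into node 0) — and find the resistance seen between A (node 1) and B (node 0).
Reduce the network between node 1 (A) and node 0 (B) by series/parallel combination:
  Rp1 = R1 ‖ R2 (parallel, both between nodes 0 and 1) = 1/(1/50 + 1/100) = 33.33 Ω
R_th = 33.33 Ω

Final answer: V_th = 6.667 V, R_th = 33.33 Ω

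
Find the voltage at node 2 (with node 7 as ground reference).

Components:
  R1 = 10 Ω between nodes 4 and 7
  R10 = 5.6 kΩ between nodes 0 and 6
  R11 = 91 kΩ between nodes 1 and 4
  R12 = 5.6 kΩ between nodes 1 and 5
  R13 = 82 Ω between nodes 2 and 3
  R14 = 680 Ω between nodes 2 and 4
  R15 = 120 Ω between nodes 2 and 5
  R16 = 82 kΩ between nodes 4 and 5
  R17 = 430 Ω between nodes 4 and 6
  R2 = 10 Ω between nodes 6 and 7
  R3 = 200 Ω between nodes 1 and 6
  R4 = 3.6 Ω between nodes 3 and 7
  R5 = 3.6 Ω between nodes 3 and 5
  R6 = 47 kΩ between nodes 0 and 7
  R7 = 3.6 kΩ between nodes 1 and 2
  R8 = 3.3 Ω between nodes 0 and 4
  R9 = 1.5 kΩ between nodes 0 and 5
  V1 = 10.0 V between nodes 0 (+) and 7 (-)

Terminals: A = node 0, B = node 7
Nodal analysis, taking node 7 as the 0 V reference.
Source V1 fixes V_0 = 10 V.
KCL at each unknown node (sum of currents leaving = 0; resistances in Ω):
  Node 1: (V_1 - V_6)/200 + (V_1 - V_2)/3600 + (V_1 - V_4)/91000 + (V_1 - V_5)/5600 = 0
  Node 2: (V_2 - V_1)/3600 + (V_2 - V_3)/82 + (V_2 - V_4)/680 + (V_2 - V_5)/120 = 0
  Node 3: (V_3 - 0)/3.6 + (V_3 - V_5)/3.6 + (V_3 - V_2)/82 = 0
  Node 4: (V_4 - 0)/10 + (V_4 - 10)/3.3 + (V_4 - V_1)/91000 + (V_4 - V_2)/680 + (V_4 - V_5)/82000 + (V_4 - V_6)/430 = 0
  Node 5: (V_5 - V_3)/3.6 + (V_5 - 10)/1500 + (V_5 - V_1)/5600 + (V_5 - V_2)/120 + (V_5 - V_4)/82000 = 0
  Node 6: (V_6 - 0)/10 + (V_6 - V_1)/200 + (V_6 - 10)/5600 + (V_6 - V_4)/430 = 0
Collecting terms (coefficients in siemens):
  0.005467·V_1 - 0.0002778·V_2 - 0.00001099·V_4 - 0.0001786·V_5 - 0.005·V_6 = 0
  0.02228·V_2 - 0.0002778·V_1 - 0.0122·V_3 - 0.001471·V_4 - 0.008333·V_5 = 0
  0.5678·V_3 - 0.0122·V_2 - 0.2778·V_5 = 0
  0.4068·V_4 - 0.00001099·V_1 - 0.001471·V_2 - 0.0000122·V_5 - 0.002326·V_6 = 3.03
  0.287·V_5 - 0.0001786·V_1 - 0.008333·V_2 - 0.2778·V_3 - 0.0000122·V_4 = 0.006667
  0.1075·V_6 - 0.005·V_1 - 0.002326·V_4 = 0.001786
Solving these 6 simultaneous equations (Gaussian elimination) gives:
  V_1 = 0.2188 V, V_2 = 0.5644 V, V_3 = 0.06028 V, V_4 = 7.451 V
  V_5 = 0.09842 V, V_6 = 0.188 V
The requested potential is V_2 = 0.5644 V.

Final answer: V_2 = 0.5644 V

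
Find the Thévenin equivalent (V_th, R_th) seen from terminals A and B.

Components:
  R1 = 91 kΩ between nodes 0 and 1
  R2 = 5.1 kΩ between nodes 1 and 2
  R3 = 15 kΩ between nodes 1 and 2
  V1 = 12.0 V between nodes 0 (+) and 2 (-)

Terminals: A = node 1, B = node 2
Step 1 — V_th is the open-circuit voltage V_A - V_B (nothing connected across the terminals).
Nodal analysis, taking node 2 as the 0 V reference.
Source V1 fixes V_0 = 12 V.
KCL at each unknown node (sum of currents leaving = 0; resistances in Ω):
  Node 1: (V_1 - 12)/91000 + (V_1 - 0)/5100 + (V_1 - 0)/15000 = 0
Collecting terms: 0.0002737 × V_1 = 0.0001319  =>  V_1 = 0.4817 V
V_th = V_1 - V_2 = 0.4817 - 0 = 0.4817 V
Step 2 — R_th: zero the source — replace V1 by a short circuit (node 2 merges into node 0) — and find the resistance seen between A (node 1) and B (node 0).
Reduce the network between node 1 (A) and node 0 (B) by series/parallel combination:
  Rp1 = R1 ‖ R2 ‖ R3 (parallel, all between nodes 0 and 1) = 1/(1/91000 + 1/5100 + 1/15000) = 3653 Ω
R_th = 3.653 kΩ

Final answer: V_th = 0.4817 V, R_th = 3.653 kΩ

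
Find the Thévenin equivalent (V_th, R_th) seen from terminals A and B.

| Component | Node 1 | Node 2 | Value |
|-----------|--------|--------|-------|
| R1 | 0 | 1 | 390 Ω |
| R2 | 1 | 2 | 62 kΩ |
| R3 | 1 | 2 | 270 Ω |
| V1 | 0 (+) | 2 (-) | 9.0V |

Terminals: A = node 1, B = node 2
Step 1 — V_th is the open-circuit voltage V_A - V_B (nothing connected across the terminals).
Nodal analysis, taking node 2 as the 0 V reference.
Source V1 fixes V_0 = 9 V.
KCL at each unknown node (sum of currents leaving = 0; resistances in Ω):
  Node 1: (V_1 - 9)/390 + (V_1 - 0)/62000 + (V_1 - 0)/270 = 0
Collecting terms: 0.006284 × V_1 = 0.02308  =>  V_1 = 3.672 V
V_th = V_1 - V_2 = 3.672 - 0 = 3.672 V
Step 2 — R_th: zero the source — replace V1 by a short circuit (node 2 merges into node 0) — and find the resistance seen between A (node 1) and B (node 0).
Reduce the network between node 1 (A) and node 0 (B) by series/parallel combination:
  Rp1 = R1 ‖ R2 ‖ R3 (parallel, all between nodes 0 and 1) = 1/(1/390 + 1/62000 + 1/270) = 159.1 Ω
R_th = 159.1 Ω

Final answer: V_th = 3.672 V, R_th = 159.1 Ω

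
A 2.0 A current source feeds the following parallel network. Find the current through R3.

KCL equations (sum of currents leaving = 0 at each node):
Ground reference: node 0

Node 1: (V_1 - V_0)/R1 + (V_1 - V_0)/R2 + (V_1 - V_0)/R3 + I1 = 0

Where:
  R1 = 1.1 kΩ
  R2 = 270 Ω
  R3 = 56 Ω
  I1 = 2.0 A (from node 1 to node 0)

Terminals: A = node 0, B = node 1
All resistors sit directly between nodes 0 and 1, so they are in parallel and share one voltage V; the full source current 2 A splits among them.
1/R_par = 1/1100 + 1/270 + 1/56 = 0.02247 S  =>  R_par = 44.5 Ω
V = I × R_par = 2 × 44.5 = 89.01 V
I_R3 = V/R3 = 89.01/56 = 1.589 A

Final answer: 1.589 A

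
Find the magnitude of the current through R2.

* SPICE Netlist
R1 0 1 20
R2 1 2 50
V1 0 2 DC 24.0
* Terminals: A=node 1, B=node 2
Nodal analysis, taking node 2 as the 0 V reference.
Source V1 fixes V_0 = 24 V.
KCL at each unknown node (sum of currents leaving = 0; resistances in Ω):
  Node 1: (V_1 - 24)/20 + (V_1 - 0)/50 = 0
Collecting terms: 0.07 × V_1 = 1.2  =>  V_1 = 17.14 V
I_R2 = (V_1 - V_2)/R2 = (17.14 - 0)/50 = 0.3429 A
|I_R2| = 0.3429 A

Final answer: |I_R2| = 0.3429 A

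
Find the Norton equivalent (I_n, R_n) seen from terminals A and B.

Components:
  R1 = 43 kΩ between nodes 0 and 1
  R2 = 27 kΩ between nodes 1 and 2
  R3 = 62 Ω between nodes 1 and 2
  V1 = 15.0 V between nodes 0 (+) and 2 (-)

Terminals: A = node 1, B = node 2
Find the Thévenin equivalent first; then I_n = V_th/R_th and R_n = R_th.
Step 1 — V_th is the open-circuit voltage V_A - V_B (nothing connected across the terminals).
Nodal analysis, taking node 2 as the 0 V reference.
Source V1 fixes V_0 = 15 V.
KCL at each unknown node (sum of currents leaving = 0; resistances in Ω):
  Node 1: (V_1 - 15)/43000 + (V_1 - 0)/27000 + (V_1 - 0)/62 = 0
Collecting terms: 0.01619 × V_1 = 0.0003488  =>  V_1 = 0.02155 V
V_th = V_1 - V_2 = 0.02155 - 0 = 0.02155 V
Step 2 — R_th: zero the source — replace V1 by a short circuit (node 2 merges into node 0) — and find the resistance seen between A (node 1) and B (node 0).
Reduce the network between node 1 (A) and node 0 (B) by series/parallel combination:
  Rp1 = R1 ‖ R2 ‖ R3 (parallel, all between nodes 0 and 1) = 1/(1/43000 + 1/27000 + 1/62) = 61.77 Ω
R_th = 61.77 Ω
I_n = V_th/R_th = 0.02155/61.77 = 0.0003488 A, and R_n = R_th = 61.77 Ω

Final answer: I_n = 0.0003488 A, R_n = 61.77 Ω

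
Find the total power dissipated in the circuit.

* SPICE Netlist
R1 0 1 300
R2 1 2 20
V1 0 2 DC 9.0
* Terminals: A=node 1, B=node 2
Nodal analysis, taking node 2 as the 0 V reference.
Source V1 fixes V_0 = 9 V.
KCL at each unknown node (sum of currents leaving = 0; resistances in Ω):
  Node 1: (V_1 - 9)/300 + (V_1 - 0)/20 = 0
Collecting terms: 0.05333 × V_1 = 0.03  =>  V_1 = 0.5625 V
Power in each resistor, P = (ΔV)²/R:
  P_R1 = (9 - 0.5625)²/300 = 0.2373 W
  P_R2 = (0.5625 - 0)²/20 = 0.01582 W
P_total = P_R1 + P_R2 = 0.2531 W

Final answer: 0.2531 W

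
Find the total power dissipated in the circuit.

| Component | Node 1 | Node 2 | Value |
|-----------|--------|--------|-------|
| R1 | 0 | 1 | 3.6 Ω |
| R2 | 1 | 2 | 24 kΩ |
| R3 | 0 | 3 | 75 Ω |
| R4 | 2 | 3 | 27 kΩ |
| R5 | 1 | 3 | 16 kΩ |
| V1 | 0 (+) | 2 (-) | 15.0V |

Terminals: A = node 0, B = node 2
Nodal analysis, taking node 2 as the 0 V reference.
Source V1 fixes V_0 = 15 V.
KCL at each unknown node (sum of currents leaving = 0; resistances in Ω):
  Node 1: (V_1 - 15)/3.6 + (V_1 - 0)/24000 + (V_1 - V_3)/16000 = 0
  Node 3: (V_3 - 15)/75 + (V_3 - 0)/27000 + (V_3 - V_1)/16000 = 0
Collecting terms (coefficients in siemens):
  0.2779·V_1 - 0.0000625·V_3 = 4.167
  0.01343·V_3 - 0.0000625·V_1 = 0.2
Determinant D = (0.2779)(0.01343) - (-0.0000625)(-0.0000625) = 0.003733
V_1 = [(4.167)(0.01343) - (-0.0000625)(0.2)]/D = 15 V
V_3 = [(0.2779)(0.2) - (4.167)(-0.0000625)]/D = 14.96 V
Power in each resistor, P = (ΔV)²/R:
  P_R1 = (15 - 15)²/3.6 = 0.000001417 W
  P_R2 = (15 - 0)²/24000 = 0.009372 W
  P_R3 = (15 - 14.96)²/75 = 0.00002282 W
  P_R4 = (0 - 14.96)²/27000 = 0.008287 W
  P_R5 = (15 - 14.96)²/16000 = 0.0000000956 W
P_total = P_R1 + P_R2 + P_R3 + P_R4 + P_R5 = 0.01768 W

Final answer: 0.01768 W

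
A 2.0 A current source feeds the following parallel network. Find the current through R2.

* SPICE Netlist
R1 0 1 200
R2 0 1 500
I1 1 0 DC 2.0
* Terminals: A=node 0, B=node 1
All resistors sit directly between nodes 0 and 1, so they are in parallel and share one voltage V; the full source current 2 A splits among them.
1/R_par = 1/200 + 1/500 = 0.007 S  =>  R_par = 142.9 Ω
V = I × R_par = 2 × 142.9 = 285.7 V
I_R2 = V/R2 = 285.7/500 = 0.5714 A

Final answer: 0.5714 A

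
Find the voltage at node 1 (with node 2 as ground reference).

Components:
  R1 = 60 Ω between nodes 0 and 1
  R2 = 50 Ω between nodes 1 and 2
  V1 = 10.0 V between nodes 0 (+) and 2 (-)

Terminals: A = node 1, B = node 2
Nodal analysis, taking node 2 as the 0 V reference.
Source V1 fixes V_0 = 10 V.
KCL at each unknown node (sum of currents leaving = 0; resistances in Ω):
  Node 1: (V_1 - 10)/60 + (V_1 - 0)/50 = 0
Collecting terms: 0.03667 × V_1 = 0.1667  =>  V_1 = 4.545 V
The requested potential is V_1 = 4.545 V.

Final answer: V_1 = 4.545 V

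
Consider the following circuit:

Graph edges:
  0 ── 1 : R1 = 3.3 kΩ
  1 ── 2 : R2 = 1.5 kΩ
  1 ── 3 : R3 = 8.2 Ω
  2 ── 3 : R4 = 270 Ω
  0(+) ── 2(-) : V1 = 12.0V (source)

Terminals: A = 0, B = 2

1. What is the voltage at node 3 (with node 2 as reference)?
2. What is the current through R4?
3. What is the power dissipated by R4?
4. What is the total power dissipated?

Nodal analysis, taking node 2 as the 0 V reference.
Source V1 fixes V_0 = 12 V.
KCL at each unknown node (sum of currents leaving = 0; resistances in Ω):
  Node 1: (V_1 - 12)/3300 + (V_1 - 0)/1500 + (V_1 - V_3)/8.2 = 0
  Node 3: (V_3 - V_1)/8.2 + (V_3 - 0)/270 = 0
Collecting terms (coefficients in siemens):
  0.1229·V_1 - 0.122·V_3 = 0.003636
  0.1257·V_3 - 0.122·V_1 = 0
Determinant D = (0.1229)(0.1257) - (-0.122)(-0.122) = 0.0005735
V_1 = [(0.003636)(0.1257) - (-0.122)(0)]/D = 0.7967 V
V_3 = [(0.1229)(0) - (0.003636)(-0.122)]/D = 0.7732 V
Part 1:
  Read off the nodal solution: V_3 = 0.7732 V
Part 2:
  I_R4 = (V_2 - V_3)/R4 = (0 - 0.7732)/270 = -0.002864 A
  Magnitude: I_R4 = 0.002864 A
Part 3:
  I_R4 = (V_2 - V_3)/R4 = (0 - 0.7732)/270 = -0.002864 A
  P_R4 = I_R4² × R4 = (-0.002864)² × 270 = 0.002214 W
Part 4:
  Power in each resistor, P = (ΔV)²/R:
    P_R1 = (12 - 0.7967)²/3300 = 0.03803 W
    P_R2 = (0.7967 - 0)²/1500 = 0.0004232 W
    P_R3 = (0.7967 - 0.7732)²/8.2 = 0.00006725 W
    P_R4 = (0 - 0.7732)²/270 = 0.002214 W
  P_total = P_R1 + P_R2 + P_R3 + P_R4 = 0.04074 W

Final answers:
1. V_3 = 0.7732 V
2. I_R4 = 0.002864 A
3. P_R4 = 0.002214 W
4. P_total = 0.04074 W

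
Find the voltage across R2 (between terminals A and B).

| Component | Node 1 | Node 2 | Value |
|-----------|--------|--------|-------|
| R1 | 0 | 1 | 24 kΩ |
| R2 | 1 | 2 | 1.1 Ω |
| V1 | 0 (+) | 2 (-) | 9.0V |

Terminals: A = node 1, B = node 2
R1 and R2 are in series across V1 (node 0 → node 1 → node 2), and the output A–B is taken across R2, so this is a voltage divider.
Series current: I = V1/(R1 + R2) = 9/(24000 + 1.1) = 9/24000 = 0.000375 A
V_R2 = I × R2 = V1 × R2/(R1 + R2) = 9 × 1.1/24000 = 0.0004125 V

Final answer: 0.0004125 V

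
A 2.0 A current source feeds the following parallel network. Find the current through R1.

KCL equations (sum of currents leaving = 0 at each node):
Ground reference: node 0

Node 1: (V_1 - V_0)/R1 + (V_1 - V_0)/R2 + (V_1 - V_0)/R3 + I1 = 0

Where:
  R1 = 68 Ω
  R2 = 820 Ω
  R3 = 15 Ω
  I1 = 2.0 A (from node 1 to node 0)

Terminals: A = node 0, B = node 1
All resistors sit directly between nodes 0 and 1, so they are in parallel and share one voltage V; the full source current 2 A splits among them.
1/R_par = 1/68 + 1/820 + 1/15 = 0.08259 S  =>  R_par = 12.11 Ω
V = I × R_par = 2 × 12.11 = 24.22 V
I_R1 = V/R1 = 24.22/68 = 0.3561 A

Final answer: 0.3561 A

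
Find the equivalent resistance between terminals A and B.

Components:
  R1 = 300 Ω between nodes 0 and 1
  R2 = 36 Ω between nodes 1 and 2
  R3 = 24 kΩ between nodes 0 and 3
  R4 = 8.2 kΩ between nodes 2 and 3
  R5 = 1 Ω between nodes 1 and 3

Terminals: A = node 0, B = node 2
The network is not a plain series/parallel combination. Inject a 1 A test current into terminal A (node 0) and return it from terminal B (node 2); then R_eq = V_A / (1 A).
Nodal analysis, taking node 2 as the 0 V reference.
Current source I_test pushes 1 A into node 0 and draws it out of node 2.
KCL at each unknown node (sum of currents leaving = 0; resistances in Ω):
  Node 0: (V_0 - V_1)/300 + (V_0 - V_3)/24000 - 1 = 0
  Node 1: (V_1 - V_0)/300 + (V_1 - 0)/36 + (V_1 - V_3)/1 = 0
  Node 3: (V_3 - V_0)/24000 + (V_3 - V_1)/1 + (V_3 - 0)/8200 = 0
Collecting terms (coefficients in siemens):
  0.003375·V_0 - 0.003333·V_1 - 0.00004167·V_3 = 1
  1.031·V_1 - 0.003333·V_0 - 1·V_3 = 0
  1·V_3 - 0.00004167·V_0 - 1·V_1 = 0
Solving these 3 simultaneous equations (Gaussian elimination) gives:
  V_0 = 332.1 V, V_1 = 35.84 V, V_3 = 35.85 V
R_eq = V_0 / 1 A = 332.1 Ω

Final answer: 332.1 Ω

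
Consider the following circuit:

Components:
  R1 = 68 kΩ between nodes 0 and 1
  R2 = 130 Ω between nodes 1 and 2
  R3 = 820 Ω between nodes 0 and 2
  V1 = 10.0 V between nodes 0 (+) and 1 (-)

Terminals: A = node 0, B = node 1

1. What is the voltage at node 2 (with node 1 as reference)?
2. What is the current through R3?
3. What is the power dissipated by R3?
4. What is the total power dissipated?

Nodal analysis, taking node 1 as the 0 V reference.
Source V1 fixes V_0 = 10 V.
KCL at each unknown node (sum of currents leaving = 0; resistances in Ω):
  Node 2: (V_2 - 0)/130 + (V_2 - 10)/820 = 0
Collecting terms: 0.008912 × V_2 = 0.0122  =>  V_2 = 1.368 V
Part 1:
  Read off the nodal solution: V_2 = 1.368 V
Part 2:
  I_R3 = (V_0 - V_2)/R3 = (10 - 1.368)/820 = 0.01053 A
  Magnitude: I_R3 = 0.01053 A
Part 3:
  I_R3 = (V_0 - V_2)/R3 = (10 - 1.368)/820 = 0.01053 A
  P_R3 = I_R3² × R3 = (0.01053)² × 820 = 0.09086 W
Part 4:
  Power in each resistor, P = (ΔV)²/R:
    P_R1 = (10 - 0)²/68000 = 0.001471 W
    P_R2 = (0 - 1.368)²/130 = 0.0144 W
    P_R3 = (10 - 1.368)²/820 = 0.09086 W
  P_total = P_R1 + P_R2 + P_R3 = 0.1067 W

Final answers:
1. V_2 = 1.368 V
2. I_R3 = 0.01053 A
3. P_R3 = 0.09086 W
4. P_total = 0.1067 W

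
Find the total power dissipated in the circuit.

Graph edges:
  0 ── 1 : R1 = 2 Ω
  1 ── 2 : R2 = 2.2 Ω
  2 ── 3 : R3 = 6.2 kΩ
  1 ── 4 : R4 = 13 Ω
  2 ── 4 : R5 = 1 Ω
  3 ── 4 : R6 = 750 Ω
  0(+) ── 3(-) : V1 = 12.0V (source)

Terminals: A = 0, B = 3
Nodal analysis, taking node 3 as the 0 V reference.
Source V1 fixes V_0 = 12 V.
KCL at each unknown node (sum of currents leaving = 0; resistances in Ω):
  Node 1: (V_1 - 12)/2 + (V_1 - V_2)/2.2 + (V_1 - V_4)/13 = 0
  Node 2: (V_2 - V_1)/2.2 + (V_2 - 0)/6200 + (V_2 - V_4)/1 = 0
  Node 4: (V_4 - V_1)/13 + (V_4 - V_2)/1 + (V_4 - 0)/750 = 0
Collecting terms (coefficients in siemens):
  1.031·V_1 - 0.4545·V_2 - 0.07692·V_4 = 6
  1.455·V_2 - 0.4545·V_1 - 1·V_4 = 0
  1.078·V_4 - 0.07692·V_1 - 1·V_2 = 0
Solving these 3 simultaneous equations (Gaussian elimination) gives:
  V_1 = 11.96 V, V_2 = 11.93 V, V_4 = 11.92 V
Power in each resistor, P = (ΔV)²/R:
  P_R1 = (12 - 11.96)²/2 = 0.000635 W
  P_R2 = (11.96 - 11.93)²/2.2 = 0.0004573 W
  P_R3 = (11.93 - 0)²/6200 = 0.02297 W
  P_R4 = (11.96 - 11.92)²/13 = 0.0001504 W
  P_R5 = (11.93 - 11.92)²/1 = 0.0001561 W
  P_R6 = (0 - 11.92)²/750 = 0.1895 W
P_total = P_R1 + P_R2 + P_R3 + P_R4 + P_R5 + P_R6 = 0.2138 W

Final answer: 0.2138 W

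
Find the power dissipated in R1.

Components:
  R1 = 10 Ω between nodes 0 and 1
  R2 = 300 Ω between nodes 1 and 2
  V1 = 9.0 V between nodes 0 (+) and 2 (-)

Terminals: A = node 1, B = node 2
Nodal analysis, taking node 2 as the 0 V reference.
Source V1 fixes V_0 = 9 V.
KCL at each unknown node (sum of currents leaving = 0; resistances in Ω):
  Node 1: (V_1 - 9)/10 + (V_1 - 0)/300 = 0
Collecting terms: 0.1033 × V_1 = 0.9  =>  V_1 = 8.71 V
I_R1 = (V_0 - V_1)/R1 = (9 - 8.71)/10 = 0.02903 A
P_R1 = I_R1² × R1 = (0.02903)² × 10 = 0.008429 W

Final answer: 0.008429 W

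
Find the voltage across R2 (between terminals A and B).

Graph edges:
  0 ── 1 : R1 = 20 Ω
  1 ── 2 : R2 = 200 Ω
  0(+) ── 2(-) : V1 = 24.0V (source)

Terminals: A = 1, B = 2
R1 and R2 are in series across V1 (node 0 → node 1 → node 2), and the output A–B is taken across R2, so this is a voltage divider.
Series current: I = V1/(R1 + R2) = 24/(20 + 200) = 24/220 = 0.1091 A
V_R2 = I × R2 = V1 × R2/(R1 + R2) = 24 × 200/220 = 21.82 V

Final answer: 21.82 V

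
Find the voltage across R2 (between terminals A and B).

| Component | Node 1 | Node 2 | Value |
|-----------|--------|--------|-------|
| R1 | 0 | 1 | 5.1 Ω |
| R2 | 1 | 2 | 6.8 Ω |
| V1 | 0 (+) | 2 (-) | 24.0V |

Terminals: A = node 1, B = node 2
R1 and R2 are in series across V1 (node 0 → node 1 → node 2), and the output A–B is taken across R2, so this is a voltage divider.
Series current: I = V1/(R1 + R2) = 24/(5.1 + 6.8) = 24/11.9 = 2.017 A
V_R2 = I × R2 = V1 × R2/(R1 + R2) = 24 × 6.8/11.9 = 13.71 V

Final answer: 13.71 V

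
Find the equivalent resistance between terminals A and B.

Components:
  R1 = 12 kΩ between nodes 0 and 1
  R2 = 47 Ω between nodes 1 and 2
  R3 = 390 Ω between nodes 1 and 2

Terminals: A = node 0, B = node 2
Reduce the network between node 0 (A) and node 2 (B) by series/parallel combination:
  Rp1 = R2 ‖ R3 (parallel, both between nodes 1 and 2) = 1/(1/47 + 1/390) = 41.95 Ω
  Rs1 = R1 + Rp1 (series, joined only at node 1) = 12000 + 41.95 = 12040 Ω
R_eq = 12.04 kΩ

Final answer: 12.04 kΩ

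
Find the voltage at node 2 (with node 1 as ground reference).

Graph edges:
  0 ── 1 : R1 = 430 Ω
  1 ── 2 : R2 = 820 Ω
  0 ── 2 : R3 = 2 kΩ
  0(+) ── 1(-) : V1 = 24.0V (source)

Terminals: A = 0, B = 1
Nodal analysis, taking node 1 as the 0 V reference.
Source V1 fixes V_0 = 24 V.
KCL at each unknown node (sum of currents leaving = 0; resistances in Ω):
  Node 2: (V_2 - 0)/820 + (V_2 - 24)/2000 = 0
Collecting terms: 0.00172 × V_2 = 0.012  =>  V_2 = 6.979 V
The requested potential is V_2 = 6.979 V.

Final answer: V_2 = 6.979 V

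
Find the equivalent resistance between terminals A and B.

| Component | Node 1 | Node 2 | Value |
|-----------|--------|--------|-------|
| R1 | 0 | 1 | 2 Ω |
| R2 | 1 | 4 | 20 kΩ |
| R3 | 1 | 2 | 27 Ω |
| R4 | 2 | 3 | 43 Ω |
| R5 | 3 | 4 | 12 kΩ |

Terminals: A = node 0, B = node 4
Reduce the network between node 0 (A) and node 4 (B) by series/parallel combination:
  Rs1 = R3 + R4 (series, joined only at node 2) = 27 + 43 = 70 Ω
  Rs2 = R5 + Rs1 (series, joined only at node 3) = 12000 + 70 = 12070 Ω
  Rp1 = R2 ‖ Rs2 (parallel, both between nodes 1 and 4) = 1/(1/20000 + 1/12070) = 7527 Ω
  Rs3 = R1 + Rp1 (series, joined only at node 1) = 2 + 7527 = 7529 Ω
R_eq = 7.529 kΩ

Final answer: 7.529 kΩ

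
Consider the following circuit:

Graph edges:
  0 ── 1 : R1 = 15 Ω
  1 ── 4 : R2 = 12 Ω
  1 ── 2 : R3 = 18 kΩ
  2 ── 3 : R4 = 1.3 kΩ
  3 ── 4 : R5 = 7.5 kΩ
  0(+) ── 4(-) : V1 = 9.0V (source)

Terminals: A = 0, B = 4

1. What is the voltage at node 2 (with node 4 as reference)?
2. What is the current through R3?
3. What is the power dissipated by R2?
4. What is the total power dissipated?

Nodal analysis, taking node 4 as the 0 V reference.
Source V1 fixes V_0 = 9 V.
KCL at each unknown node (sum of currents leaving = 0; resistances in Ω):
  Node 1: (V_1 - 9)/15 + (V_1 - 0)/12 + (V_1 - V_2)/18000 = 0
  Node 2: (V_2 - V_1)/18000 + (V_2 - V_3)/1300 = 0
  Node 3: (V_3 - V_2)/1300 + (V_3 - 0)/7500 = 0
Collecting terms (coefficients in siemens):
  0.1501·V_1 - 0.00005556·V_2 = 0.6
  0.0008248·V_2 - 0.00005556·V_1 - 0.0007692·V_3 = 0
  0.0009026·V_3 - 0.0007692·V_2 = 0
Solving these 3 simultaneous equations (Gaussian elimination) gives:
  V_1 = 3.999 V, V_2 = 1.313 V, V_3 = 1.119 V
Part 1:
  Read off the nodal solution: V_2 = 1.313 V
Part 2:
  I_R3 = (V_1 - V_2)/R3 = (3.999 - 1.313)/18000 = 0.0001492 A
  Magnitude: I_R3 = 0.0001492 A
Part 3:
  I_R2 = (V_1 - V_4)/R2 = (3.999 - 0)/12 = 0.3333 A
  P_R2 = I_R2² × R2 = (0.3333)² × 12 = 1.333 W
Part 4:
  Power in each resistor, P = (ΔV)²/R:
    P_R1 = (9 - 3.999)²/15 = 1.667 W
    P_R2 = (3.999 - 0)²/12 = 1.333 W
    P_R3 = (3.999 - 1.313)²/18000 = 0.0004008 W
    P_R4 = (1.313 - 1.119)²/1300 = 0.00002895 W
    P_R5 = (1.119 - 0)²/7500 = 0.000167 W
  P_total = P_R1 + P_R2 + P_R3 + P_R4 + P_R5 = 3.001 W

Final answers:
1. V_2 = 1.313 V
2. I_R3 = 0.0001492 A
3. P_R2 = 1.333 W
4. P_total = 3.001 W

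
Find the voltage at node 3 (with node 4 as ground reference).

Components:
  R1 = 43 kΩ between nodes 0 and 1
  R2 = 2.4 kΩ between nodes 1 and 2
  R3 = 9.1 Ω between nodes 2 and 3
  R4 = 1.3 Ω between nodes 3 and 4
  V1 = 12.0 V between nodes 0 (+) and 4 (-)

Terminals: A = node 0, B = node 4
Nodal analysis, taking node 4 as the 0 V reference.
Source V1 fixes V_0 = 12 V.
KCL at each unknown node (sum of currents leaving = 0; resistances in Ω):
  Node 1: (V_1 - 12)/43000 + (V_1 - V_2)/2400 = 0
  Node 2: (V_2 - V_1)/2400 + (V_2 - V_3)/9.1 = 0
  Node 3: (V_3 - V_2)/9.1 + (V_3 - 0)/1.3 = 0
Collecting terms (coefficients in siemens):
  0.0004399·V_1 - 0.0004167·V_2 = 0.0002791
  0.1103·V_2 - 0.0004167·V_1 - 0.1099·V_3 = 0
  0.8791·V_3 - 0.1099·V_2 = 0
Solving these 3 simultaneous equations (Gaussian elimination) gives:
  V_1 = 0.637 V, V_2 = 0.002748 V, V_3 = 0.0003435 V
The requested potential is V_3 = 0.0003435 V.

Final answer: V_3 = 0.0003435 V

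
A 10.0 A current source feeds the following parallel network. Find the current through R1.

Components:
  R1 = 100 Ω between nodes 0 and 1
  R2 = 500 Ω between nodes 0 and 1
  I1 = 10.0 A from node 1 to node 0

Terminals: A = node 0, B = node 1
All resistors sit directly between nodes 0 and 1, so they are in parallel and share one voltage V; the full source current 10 A splits among them.
1/R_par = 1/100 + 1/500 = 0.012 S  =>  R_par = 83.33 Ω
V = I × R_par = 10 × 83.33 = 833.3 V
I_R1 = V/R1 = 833.3/100 = 8.333 A

Final answer: 8.333 A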